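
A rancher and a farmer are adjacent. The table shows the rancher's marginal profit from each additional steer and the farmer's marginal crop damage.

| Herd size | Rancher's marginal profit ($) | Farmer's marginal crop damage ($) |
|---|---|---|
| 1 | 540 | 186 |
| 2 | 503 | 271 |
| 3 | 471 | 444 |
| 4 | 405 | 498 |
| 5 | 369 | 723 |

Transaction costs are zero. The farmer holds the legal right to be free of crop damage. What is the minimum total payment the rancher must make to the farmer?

Efficient level: marginal profit ≥ marginal crop damage through level 3, so k* = 3.
With the farmer holding the right, the rancher must at least compensate total damage at k*: 186 + 271 + 444 = 901.

$901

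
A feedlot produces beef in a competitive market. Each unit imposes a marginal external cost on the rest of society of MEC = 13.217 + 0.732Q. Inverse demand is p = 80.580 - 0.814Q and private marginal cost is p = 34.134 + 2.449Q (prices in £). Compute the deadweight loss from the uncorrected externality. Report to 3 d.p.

Market equilibrium (private): 34.134 + 2.449Q = 80.580 - 0.814Q → Q_m = 14.2341.
Social marginal cost = private MC + MEC = 47.351 + 3.181Q.
Set SMC = demand: 47.351 + 3.181Q = 80.580 - 0.814Q → Q* = 8.3176.
The welfare-loss triangle has base |Q_m − Q*| and height MEC(Q_m) (the vertical gap between SMC and demand is zero at Q* and MEC at Q_m).
DWL = ½ × 5.9165 × 23.6364 = 69.9224.

DWL = £69.922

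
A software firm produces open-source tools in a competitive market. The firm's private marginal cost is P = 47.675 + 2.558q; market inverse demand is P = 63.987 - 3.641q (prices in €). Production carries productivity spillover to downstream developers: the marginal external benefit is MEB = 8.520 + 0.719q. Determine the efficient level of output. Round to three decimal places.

q* = 4.531

Social marginal cost = private MC − MEB = 39.155 + 1.839q.
Set SMC = demand: 39.155 + 1.839q = 63.987 - 3.641q → q* = 4.5314.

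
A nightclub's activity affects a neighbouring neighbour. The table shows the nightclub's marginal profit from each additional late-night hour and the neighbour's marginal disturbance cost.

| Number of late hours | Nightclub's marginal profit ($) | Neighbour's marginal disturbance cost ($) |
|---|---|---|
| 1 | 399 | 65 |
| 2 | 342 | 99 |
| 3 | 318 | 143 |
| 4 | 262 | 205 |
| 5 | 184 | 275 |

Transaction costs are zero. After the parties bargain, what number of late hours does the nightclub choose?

4

Bargaining reaches the level where marginal profit last exceeds marginal disturbance cost.
That holds through level 4 (262 ≥ 205) but not at 5 (184 < 275).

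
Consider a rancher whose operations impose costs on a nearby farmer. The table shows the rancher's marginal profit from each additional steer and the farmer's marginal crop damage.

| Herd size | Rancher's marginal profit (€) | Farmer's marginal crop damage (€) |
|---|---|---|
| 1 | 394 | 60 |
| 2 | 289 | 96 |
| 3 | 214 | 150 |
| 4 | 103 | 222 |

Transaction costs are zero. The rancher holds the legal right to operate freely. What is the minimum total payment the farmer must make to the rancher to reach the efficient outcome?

Left alone the rancher would choose level 4 (marginal profit stays positive).
Efficient level: k* = 3 (marginal profit ≥ marginal crop damage through 3).
The farmer must at least cover the rancher's forgone profit from cutting 4→3: 103 = 103.

€103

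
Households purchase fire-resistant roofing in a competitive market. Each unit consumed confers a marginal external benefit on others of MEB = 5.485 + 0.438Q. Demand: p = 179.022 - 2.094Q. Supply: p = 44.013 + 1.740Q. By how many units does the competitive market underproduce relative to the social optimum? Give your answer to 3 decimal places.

6.157 units

Market equilibrium (private): 44.013 + 1.740Q = 179.022 - 2.094Q → Q_m = 35.2136.
Social marginal benefit = demand + MEB = 184.507 - 1.656Q.
Set SMB = MC: 184.507 - 1.656Q = 44.013 + 1.740Q → Q* = 41.3704.
Gap = |35.2136 − 41.3704| = 6.1568.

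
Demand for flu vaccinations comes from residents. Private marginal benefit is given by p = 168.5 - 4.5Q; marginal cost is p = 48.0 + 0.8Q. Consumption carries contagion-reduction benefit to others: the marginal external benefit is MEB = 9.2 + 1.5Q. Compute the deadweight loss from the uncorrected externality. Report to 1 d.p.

Market equilibrium (private): 48.0 + 0.8Q = 168.5 - 4.5Q → Q_m = 22.7358.
Social marginal benefit = demand + MEB = 177.7 - 3.0Q.
Set SMB = MC: 177.7 - 3.0Q = 48.0 + 0.8Q → Q* = 34.1316.
The welfare-loss triangle has base |Q_m − Q*| and height MEB(Q_m) (the vertical gap between SMB and MC is zero at Q* and MEB at Q_m).
DWL = ½ × 11.3958 × 43.3038 = 246.7407.

DWL = 246.7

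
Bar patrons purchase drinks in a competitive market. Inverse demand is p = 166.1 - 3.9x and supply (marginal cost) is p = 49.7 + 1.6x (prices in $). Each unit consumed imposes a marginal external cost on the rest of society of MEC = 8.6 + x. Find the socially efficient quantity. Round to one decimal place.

x* = 16.6

Social marginal benefit = demand − MEC = 157.5 - 4.9x.
Set SMB = MC: 157.5 - 4.9x = 49.7 + 1.6x → x* = 16.5846.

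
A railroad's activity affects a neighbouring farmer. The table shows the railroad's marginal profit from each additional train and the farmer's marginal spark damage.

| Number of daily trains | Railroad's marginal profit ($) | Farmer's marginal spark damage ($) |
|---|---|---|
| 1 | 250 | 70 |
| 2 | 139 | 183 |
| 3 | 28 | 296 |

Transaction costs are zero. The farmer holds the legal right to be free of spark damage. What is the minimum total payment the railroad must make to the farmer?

$70

Efficient level: marginal profit ≥ marginal spark damage through level 1, so k* = 1.
With the farmer holding the right, the railroad must at least compensate total damage at k*: 70 = 70.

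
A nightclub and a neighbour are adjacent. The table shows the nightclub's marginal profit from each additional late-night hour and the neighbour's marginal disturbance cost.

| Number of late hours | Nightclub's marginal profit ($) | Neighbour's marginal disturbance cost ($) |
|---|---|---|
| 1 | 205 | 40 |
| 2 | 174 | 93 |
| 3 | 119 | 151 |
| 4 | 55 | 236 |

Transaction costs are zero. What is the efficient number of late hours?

2

Bargaining reaches the level where marginal profit last exceeds marginal disturbance cost.
That holds through level 2 (174 ≥ 93) but not at 3 (119 < 151).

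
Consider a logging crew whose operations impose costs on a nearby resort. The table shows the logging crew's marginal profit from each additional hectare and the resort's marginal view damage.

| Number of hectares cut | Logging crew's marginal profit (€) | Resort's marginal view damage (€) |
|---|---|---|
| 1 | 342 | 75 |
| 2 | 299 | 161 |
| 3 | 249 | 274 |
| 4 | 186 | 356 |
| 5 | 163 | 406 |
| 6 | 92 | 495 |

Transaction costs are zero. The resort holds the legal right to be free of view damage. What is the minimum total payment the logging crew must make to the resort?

Efficient level: marginal profit ≥ marginal view damage through level 2, so k* = 2.
With the resort holding the right, the logging crew must at least compensate total damage at k*: 75 + 161 = 236.

€236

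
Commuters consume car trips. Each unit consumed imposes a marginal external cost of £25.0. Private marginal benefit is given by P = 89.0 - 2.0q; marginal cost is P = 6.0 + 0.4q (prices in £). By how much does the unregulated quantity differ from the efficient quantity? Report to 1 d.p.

10.4 units

Market equilibrium (private): 6.0 + 0.4q = 89.0 - 2.0q → q_m = 34.5833.
Social marginal benefit = demand − MEC = 64.0 - 2.0q.
Set SMB = MC: 64.0 - 2.0q = 6.0 + 0.4q → q* = 24.1667.
Gap = |34.5833 − 24.1667| = 10.4166.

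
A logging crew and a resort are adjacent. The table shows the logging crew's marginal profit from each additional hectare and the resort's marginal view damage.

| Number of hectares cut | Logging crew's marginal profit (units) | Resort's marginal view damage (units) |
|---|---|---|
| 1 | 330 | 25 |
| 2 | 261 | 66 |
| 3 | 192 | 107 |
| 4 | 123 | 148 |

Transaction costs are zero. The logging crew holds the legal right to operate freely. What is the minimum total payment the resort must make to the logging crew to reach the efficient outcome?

Left alone the logging crew would choose level 4 (marginal profit stays positive).
Efficient level: k* = 3 (marginal profit ≥ marginal view damage through 3).
The resort must at least cover the logging crew's forgone profit from cutting 4→3: 123 = 123.

123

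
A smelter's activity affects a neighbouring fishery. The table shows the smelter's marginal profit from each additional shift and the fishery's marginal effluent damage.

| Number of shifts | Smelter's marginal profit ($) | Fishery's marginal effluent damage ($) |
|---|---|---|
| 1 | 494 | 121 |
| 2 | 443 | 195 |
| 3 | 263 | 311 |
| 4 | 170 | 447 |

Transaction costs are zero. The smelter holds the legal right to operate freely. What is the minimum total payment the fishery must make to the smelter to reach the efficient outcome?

$433

Left alone the smelter would choose level 4 (marginal profit stays positive).
Efficient level: k* = 2 (marginal profit ≥ marginal effluent damage through 2).
The fishery must at least cover the smelter's forgone profit from cutting 4→2: 263 + 170 = 433.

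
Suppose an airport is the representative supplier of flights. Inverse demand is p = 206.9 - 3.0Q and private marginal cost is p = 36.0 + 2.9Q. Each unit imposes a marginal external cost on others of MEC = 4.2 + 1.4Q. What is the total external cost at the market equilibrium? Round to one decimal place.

Market equilibrium (private): 36.0 + 2.9Q = 206.9 - 3.0Q → Q_m = 28.9661.
Total external cost = ∫₀^{Q_m} (4.2 + 1.4Q) dQ = 4.2×28.9661 + ½×1.4×28.9661² = 708.9821.

709.0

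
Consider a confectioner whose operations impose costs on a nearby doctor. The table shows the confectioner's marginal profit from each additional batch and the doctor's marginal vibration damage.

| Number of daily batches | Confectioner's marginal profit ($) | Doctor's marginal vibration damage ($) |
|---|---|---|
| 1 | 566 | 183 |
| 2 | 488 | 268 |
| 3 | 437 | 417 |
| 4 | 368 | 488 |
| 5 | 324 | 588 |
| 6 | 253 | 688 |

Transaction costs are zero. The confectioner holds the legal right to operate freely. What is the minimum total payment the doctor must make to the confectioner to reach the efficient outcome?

$945

Left alone the confectioner would choose level 6 (marginal profit stays positive).
Efficient level: k* = 3 (marginal profit ≥ marginal vibration damage through 3).
The doctor must at least cover the confectioner's forgone profit from cutting 6→3: 368 + 324 + 253 = 945.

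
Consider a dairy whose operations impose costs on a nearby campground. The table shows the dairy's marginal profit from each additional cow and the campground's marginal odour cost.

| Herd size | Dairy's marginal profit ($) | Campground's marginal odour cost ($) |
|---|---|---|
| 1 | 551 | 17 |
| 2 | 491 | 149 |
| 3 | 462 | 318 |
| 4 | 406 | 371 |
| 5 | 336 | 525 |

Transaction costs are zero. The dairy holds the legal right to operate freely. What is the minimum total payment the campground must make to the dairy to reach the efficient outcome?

Left alone the dairy would choose level 5 (marginal profit stays positive).
Efficient level: k* = 4 (marginal profit ≥ marginal odour cost through 4).
The campground must at least cover the dairy's forgone profit from cutting 5→4: 336 = 336.

$336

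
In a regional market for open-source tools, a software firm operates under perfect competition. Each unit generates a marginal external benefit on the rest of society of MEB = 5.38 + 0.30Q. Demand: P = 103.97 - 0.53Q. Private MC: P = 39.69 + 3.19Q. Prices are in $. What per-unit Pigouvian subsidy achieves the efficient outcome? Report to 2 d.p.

subsidy = $11.49 per unit

Social marginal cost = private MC − MEB = 34.31 + 2.89Q.
Set SMC = demand: 34.31 + 2.89Q = 103.97 - 0.53Q → Q* = 20.3684.
The Pigouvian subsidy equals MEB at Q*: 5.38 + 0.30×20.3684 = 11.4905.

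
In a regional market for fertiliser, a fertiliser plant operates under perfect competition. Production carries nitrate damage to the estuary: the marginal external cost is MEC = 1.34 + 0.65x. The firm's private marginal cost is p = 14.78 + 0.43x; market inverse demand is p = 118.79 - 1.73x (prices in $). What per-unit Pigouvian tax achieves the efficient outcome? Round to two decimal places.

Social marginal cost = private MC + MEC = 16.12 + 1.08x.
Set SMC = demand: 16.12 + 1.08x = 118.79 - 1.73x → x* = 36.5374.
The Pigouvian tax equals MEC at x*: 1.34 + 0.65×36.5374 = 25.0893.

tax = $25.09 per unit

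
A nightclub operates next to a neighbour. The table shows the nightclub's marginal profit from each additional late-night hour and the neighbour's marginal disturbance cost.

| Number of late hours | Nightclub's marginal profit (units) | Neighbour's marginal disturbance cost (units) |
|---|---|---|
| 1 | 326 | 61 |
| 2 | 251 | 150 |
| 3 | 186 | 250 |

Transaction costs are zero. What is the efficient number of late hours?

Bargaining reaches the level where marginal profit last exceeds marginal disturbance cost.
That holds through level 2 (251 ≥ 150) but not at 3 (186 < 250).

2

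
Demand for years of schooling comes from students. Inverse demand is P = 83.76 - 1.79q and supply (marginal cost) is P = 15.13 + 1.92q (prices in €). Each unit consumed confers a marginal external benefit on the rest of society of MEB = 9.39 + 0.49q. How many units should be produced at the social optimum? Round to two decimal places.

Social marginal benefit = demand + MEB = 93.15 - 1.30q.
Set SMB = MC: 93.15 - 1.30q = 15.13 + 1.92q → q* = 24.2298.

q* = 24.23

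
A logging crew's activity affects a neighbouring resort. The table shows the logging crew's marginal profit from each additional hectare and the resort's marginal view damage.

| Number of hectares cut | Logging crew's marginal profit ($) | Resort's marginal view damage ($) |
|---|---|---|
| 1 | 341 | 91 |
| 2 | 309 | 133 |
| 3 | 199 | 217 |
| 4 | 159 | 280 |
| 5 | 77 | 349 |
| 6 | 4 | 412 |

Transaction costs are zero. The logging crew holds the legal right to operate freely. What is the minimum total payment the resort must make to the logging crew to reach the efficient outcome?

Left alone the logging crew would choose level 6 (marginal profit stays positive).
Efficient level: k* = 2 (marginal profit ≥ marginal view damage through 2).
The resort must at least cover the logging crew's forgone profit from cutting 6→2: 199 + 159 + 77 + 4 = 439.

$439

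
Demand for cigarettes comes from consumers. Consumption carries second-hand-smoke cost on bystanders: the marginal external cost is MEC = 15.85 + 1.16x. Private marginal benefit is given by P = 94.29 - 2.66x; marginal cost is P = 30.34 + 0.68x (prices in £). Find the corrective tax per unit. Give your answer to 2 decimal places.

tax = £28.25 per unit

Social marginal benefit = demand − MEC = 78.44 - 3.82x.
Set SMB = MC: 78.44 - 3.82x = 30.34 + 0.68x → x* = 10.6889.
The Pigouvian tax equals MEC at x*: 15.85 + 1.16×10.6889 = 28.2491.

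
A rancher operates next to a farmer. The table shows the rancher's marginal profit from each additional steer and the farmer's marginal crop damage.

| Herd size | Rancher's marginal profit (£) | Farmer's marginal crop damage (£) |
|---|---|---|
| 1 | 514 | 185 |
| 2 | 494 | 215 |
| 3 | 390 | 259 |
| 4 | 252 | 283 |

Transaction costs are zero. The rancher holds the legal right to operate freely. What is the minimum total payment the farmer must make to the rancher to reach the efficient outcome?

Left alone the rancher would choose level 4 (marginal profit stays positive).
Efficient level: k* = 3 (marginal profit ≥ marginal crop damage through 3).
The farmer must at least cover the rancher's forgone profit from cutting 4→3: 252 = 252.

£252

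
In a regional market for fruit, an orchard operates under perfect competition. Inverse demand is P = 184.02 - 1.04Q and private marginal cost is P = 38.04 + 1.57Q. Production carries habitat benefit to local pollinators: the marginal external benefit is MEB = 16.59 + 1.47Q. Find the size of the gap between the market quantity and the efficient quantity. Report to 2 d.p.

Market equilibrium (private): 38.04 + 1.57Q = 184.02 - 1.04Q → Q_m = 55.9310.
Social marginal cost = private MC − MEB = 21.45 + 0.10Q.
Set SMC = demand: 21.45 + 0.10Q = 184.02 - 1.04Q → Q* = 142.6053.
Gap = |55.9310 − 142.6053| = 86.6743.

86.67 units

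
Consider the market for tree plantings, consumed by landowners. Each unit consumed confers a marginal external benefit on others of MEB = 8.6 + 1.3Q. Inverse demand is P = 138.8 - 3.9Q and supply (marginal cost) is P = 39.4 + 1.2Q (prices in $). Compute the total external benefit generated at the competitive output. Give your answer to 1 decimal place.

$414.5

Market equilibrium (private): 39.4 + 1.2Q = 138.8 - 3.9Q → Q_m = 19.4902.
Total external benefit = ∫₀^{Q_m} (8.6 + 1.3Q) dQ = 8.6×19.4902 + ½×1.3×19.4902² = 414.5299.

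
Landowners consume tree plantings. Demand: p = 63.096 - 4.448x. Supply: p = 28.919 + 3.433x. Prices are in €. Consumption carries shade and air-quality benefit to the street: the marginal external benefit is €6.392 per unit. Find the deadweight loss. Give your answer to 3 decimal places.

Market equilibrium (private): 28.919 + 3.433x = 63.096 - 4.448x → x_m = 4.3366.
Social marginal benefit = demand + MEB = 69.488 - 4.448x.
Set SMB = MC: 69.488 - 4.448x = 28.919 + 3.433x → x* = 5.1477.
Between x* and x_m the wedge SMB − MC runs linearly from 0 to MEB(x_m), so the loss is a triangle.
DWL = ½ × 0.8111 × 6.3920 = 2.5923.

DWL = €2.592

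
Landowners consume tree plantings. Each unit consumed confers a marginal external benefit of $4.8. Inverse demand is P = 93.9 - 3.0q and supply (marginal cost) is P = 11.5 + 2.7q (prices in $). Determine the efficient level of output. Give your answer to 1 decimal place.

q* = 15.3

Social marginal benefit = demand + MEB = 98.7 - 3.0q.
Set SMB = MC: 98.7 - 3.0q = 11.5 + 2.7q → q* = 15.2982.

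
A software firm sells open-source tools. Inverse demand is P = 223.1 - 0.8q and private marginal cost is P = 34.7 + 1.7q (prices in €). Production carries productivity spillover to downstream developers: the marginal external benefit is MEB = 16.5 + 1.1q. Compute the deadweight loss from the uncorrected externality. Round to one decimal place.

DWL = €3528.4

Market equilibrium (private): 34.7 + 1.7q = 223.1 - 0.8q → q_m = 75.3600.
Social marginal cost = private MC − MEB = 18.2 + 0.6q.
Set SMC = demand: 18.2 + 0.6q = 223.1 - 0.8q → q* = 146.3571.
The welfare-loss triangle has base |q_m − q*| and height MEB(q_m) (the vertical gap between SMC and demand is zero at q* and MEB at q_m).
DWL = ½ × 70.9971 × 99.3960 = 3528.4139.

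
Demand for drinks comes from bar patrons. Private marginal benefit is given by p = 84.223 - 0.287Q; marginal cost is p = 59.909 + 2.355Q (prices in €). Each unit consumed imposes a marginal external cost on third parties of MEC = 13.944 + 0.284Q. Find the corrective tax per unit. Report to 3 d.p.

Social marginal benefit = demand − MEC = 70.279 - 0.571Q.
Set SMB = MC: 70.279 - 0.571Q = 59.909 + 2.355Q → Q* = 3.5441.
The Pigouvian tax equals MEC at Q*: 13.944 + 0.284×3.5441 = 14.9505.

tax = €14.951 per unit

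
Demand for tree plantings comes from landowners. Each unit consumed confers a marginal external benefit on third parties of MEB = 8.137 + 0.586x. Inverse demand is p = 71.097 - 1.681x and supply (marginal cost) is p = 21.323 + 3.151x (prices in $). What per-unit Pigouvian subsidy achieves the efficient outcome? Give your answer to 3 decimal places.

subsidy = $16.129 per unit

Social marginal benefit = demand + MEB = 79.234 - 1.095x.
Set SMB = MC: 79.234 - 1.095x = 21.323 + 3.151x → x* = 13.6390.
The Pigouvian subsidy equals MEB at x*: 8.137 + 0.586×13.6390 = 16.1295.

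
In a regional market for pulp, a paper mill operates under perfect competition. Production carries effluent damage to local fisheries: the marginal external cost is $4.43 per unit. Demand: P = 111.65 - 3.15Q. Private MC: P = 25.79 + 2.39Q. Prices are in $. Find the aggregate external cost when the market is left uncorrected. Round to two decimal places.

Market equilibrium (private): 25.79 + 2.39Q = 111.65 - 3.15Q → Q_m = 15.4982.
Total external cost = MEC × Q_m = 4.43 × 15.4982 = 68.6570.

$68.66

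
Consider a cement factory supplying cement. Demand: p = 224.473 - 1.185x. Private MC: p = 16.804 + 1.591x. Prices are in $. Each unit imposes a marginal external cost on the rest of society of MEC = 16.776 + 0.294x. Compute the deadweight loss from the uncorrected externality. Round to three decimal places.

Market equilibrium (private): 16.804 + 1.591x = 224.473 - 1.185x → x_m = 74.8087.
Social marginal cost = private MC + MEC = 33.580 + 1.885x.
Set SMC = demand: 33.580 + 1.885x = 224.473 - 1.185x → x* = 62.1801.
Between x* and x_m the wedge SMC − demand runs linearly from 0 to MEC(x_m), so the loss is a triangle.
DWL = ½ × 12.6286 × 38.7698 = 244.8041.

DWL = $244.804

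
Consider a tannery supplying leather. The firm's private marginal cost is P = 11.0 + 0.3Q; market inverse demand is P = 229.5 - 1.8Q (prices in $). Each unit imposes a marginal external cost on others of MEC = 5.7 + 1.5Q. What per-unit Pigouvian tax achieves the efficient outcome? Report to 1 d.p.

Social marginal cost = private MC + MEC = 16.7 + 1.8Q.
Set SMC = demand: 16.7 + 1.8Q = 229.5 - 1.8Q → Q* = 59.1111.
The Pigouvian tax equals MEC at Q*: 5.7 + 1.5×59.1111 = 94.3667.

tax = $94.4 per unit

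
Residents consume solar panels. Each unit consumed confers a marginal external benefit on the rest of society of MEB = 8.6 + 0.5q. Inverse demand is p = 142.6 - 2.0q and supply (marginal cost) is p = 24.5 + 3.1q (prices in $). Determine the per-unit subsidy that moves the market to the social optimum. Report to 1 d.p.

subsidy = $22.4 per unit

Social marginal benefit = demand + MEB = 151.2 - 1.5q.
Set SMB = MC: 151.2 - 1.5q = 24.5 + 3.1q → q* = 27.5435.
The Pigouvian subsidy equals MEB at q*: 8.6 + 0.5×27.5435 = 22.3718.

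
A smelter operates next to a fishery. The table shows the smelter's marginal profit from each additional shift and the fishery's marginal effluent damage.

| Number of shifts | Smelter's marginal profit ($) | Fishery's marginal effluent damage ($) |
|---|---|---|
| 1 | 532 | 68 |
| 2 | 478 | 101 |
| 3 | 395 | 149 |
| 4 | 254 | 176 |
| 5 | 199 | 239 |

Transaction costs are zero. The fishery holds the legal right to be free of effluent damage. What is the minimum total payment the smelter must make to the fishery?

$494

Efficient level: marginal profit ≥ marginal effluent damage through level 4, so k* = 4.
With the fishery holding the right, the smelter must at least compensate total damage at k*: 68 + 101 + 149 + 176 = 494.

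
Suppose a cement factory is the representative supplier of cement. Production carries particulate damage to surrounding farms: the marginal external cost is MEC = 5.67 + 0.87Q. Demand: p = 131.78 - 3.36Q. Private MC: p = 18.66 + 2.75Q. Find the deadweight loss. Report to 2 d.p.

Market equilibrium (private): 18.66 + 2.75Q = 131.78 - 3.36Q → Q_m = 18.5139.
Social marginal cost = private MC + MEC = 24.33 + 3.62Q.
Set SMC = demand: 24.33 + 3.62Q = 131.78 - 3.36Q → Q* = 15.3940.
Height of the DWL triangle at Q_m is SMC(Q_m) − demand(Q_m) = MEC(Q_m) = 21.7771.
DWL = ½ × 3.1199 × 21.7771 = 33.9712.

DWL = 33.97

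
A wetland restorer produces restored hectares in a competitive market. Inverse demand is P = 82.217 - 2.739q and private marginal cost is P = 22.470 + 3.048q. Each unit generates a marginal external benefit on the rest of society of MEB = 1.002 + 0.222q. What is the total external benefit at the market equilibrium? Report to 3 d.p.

22.177

Market equilibrium (private): 22.470 + 3.048q = 82.217 - 2.739q → q_m = 10.3243.
Total external benefit = ∫₀^{q_m} (1.002 + 0.222q) dq = 1.002×10.3243 + ½×0.222×10.3243² = 22.1766.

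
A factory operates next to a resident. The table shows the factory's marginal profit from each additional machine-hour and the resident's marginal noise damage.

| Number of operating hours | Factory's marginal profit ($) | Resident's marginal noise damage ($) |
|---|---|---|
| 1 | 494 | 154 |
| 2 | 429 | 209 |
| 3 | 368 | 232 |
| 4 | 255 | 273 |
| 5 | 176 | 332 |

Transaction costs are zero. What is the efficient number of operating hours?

3

Bargaining reaches the level where marginal profit last exceeds marginal noise damage.
That holds through level 3 (368 ≥ 232) but not at 4 (255 < 273).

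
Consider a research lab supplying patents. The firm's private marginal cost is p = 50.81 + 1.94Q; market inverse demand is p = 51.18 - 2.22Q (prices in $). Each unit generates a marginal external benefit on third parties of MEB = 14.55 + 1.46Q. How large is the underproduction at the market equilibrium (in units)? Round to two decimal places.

5.44 units

Market equilibrium (private): 50.81 + 1.94Q = 51.18 - 2.22Q → Q_m = 0.0889.
Social marginal cost = private MC − MEB = 36.26 + 0.48Q.
Set SMC = demand: 36.26 + 0.48Q = 51.18 - 2.22Q → Q* = 5.5259.
Gap = |0.0889 − 5.5259| = 5.4370.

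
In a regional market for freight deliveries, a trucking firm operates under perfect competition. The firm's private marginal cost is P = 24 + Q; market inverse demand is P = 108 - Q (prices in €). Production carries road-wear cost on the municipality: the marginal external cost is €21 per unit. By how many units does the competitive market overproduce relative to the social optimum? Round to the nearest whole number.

11 units

Market equilibrium (private): 24 + Q = 108 - Q → Q_m = 42.0000.
Social marginal cost = private MC + MEC = 45 + Q.
Set SMC = demand: 45 + Q = 108 - Q → Q* = 31.5000.
Gap = |42.0000 − 31.5000| = 10.5000.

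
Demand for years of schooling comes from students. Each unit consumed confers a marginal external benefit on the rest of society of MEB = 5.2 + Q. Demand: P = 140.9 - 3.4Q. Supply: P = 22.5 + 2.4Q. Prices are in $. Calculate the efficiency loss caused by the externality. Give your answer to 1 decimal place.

Market equilibrium (private): 22.5 + 2.4Q = 140.9 - 3.4Q → Q_m = 20.4138.
Social marginal benefit = demand + MEB = 146.1 - 2.4Q.
Set SMB = MC: 146.1 - 2.4Q = 22.5 + 2.4Q → Q* = 25.7500.
The loss is the area between SMB and MC from Q* to Q_m; with linear curves that's a triangle of height MEB(Q_m).
DWL = ½ × 5.3362 × 25.6138 = 68.3402.

DWL = $68.3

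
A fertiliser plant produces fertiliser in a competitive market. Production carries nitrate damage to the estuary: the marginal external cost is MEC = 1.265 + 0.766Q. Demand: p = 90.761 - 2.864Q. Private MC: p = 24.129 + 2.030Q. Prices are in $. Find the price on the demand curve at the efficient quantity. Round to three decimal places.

Social marginal cost = private MC + MEC = 25.394 + 2.796Q.
Set SMC = demand: 25.394 + 2.796Q = 90.761 - 2.864Q → Q* = 11.5489.
Consumer price on the demand curve at Q*: 90.761 − 2.864×11.5489 = 57.6850.

P = $57.685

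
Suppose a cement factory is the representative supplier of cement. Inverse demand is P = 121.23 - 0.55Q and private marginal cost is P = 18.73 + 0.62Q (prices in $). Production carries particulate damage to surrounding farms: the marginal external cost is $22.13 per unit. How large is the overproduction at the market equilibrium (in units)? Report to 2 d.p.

18.91 units

Market equilibrium (private): 18.73 + 0.62Q = 121.23 - 0.55Q → Q_m = 87.6068.
Social marginal cost = private MC + MEC = 40.86 + 0.62Q.
Set SMC = demand: 40.86 + 0.62Q = 121.23 - 0.55Q → Q* = 68.6923.
Gap = |87.6068 − 68.6923| = 18.9145.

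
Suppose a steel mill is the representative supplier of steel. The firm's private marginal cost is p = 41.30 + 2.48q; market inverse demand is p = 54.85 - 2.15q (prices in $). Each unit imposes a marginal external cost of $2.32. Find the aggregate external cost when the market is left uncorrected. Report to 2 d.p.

Market equilibrium (private): 41.30 + 2.48q = 54.85 - 2.15q → q_m = 2.9266.
Total external cost = MEC × q_m = 2.32 × 2.9266 = 6.7897.

$6.79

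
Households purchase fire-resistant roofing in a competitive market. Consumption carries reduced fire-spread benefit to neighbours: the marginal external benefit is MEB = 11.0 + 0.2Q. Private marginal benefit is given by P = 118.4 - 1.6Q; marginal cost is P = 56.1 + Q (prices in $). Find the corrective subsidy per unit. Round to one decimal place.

subsidy = $17.1 per unit

Social marginal benefit = demand + MEB = 129.4 - 1.4Q.
Set SMB = MC: 129.4 - 1.4Q = 56.1 + Q → Q* = 30.5417.
The Pigouvian subsidy equals MEB at Q*: 11.0 + 0.2×30.5417 = 17.1083.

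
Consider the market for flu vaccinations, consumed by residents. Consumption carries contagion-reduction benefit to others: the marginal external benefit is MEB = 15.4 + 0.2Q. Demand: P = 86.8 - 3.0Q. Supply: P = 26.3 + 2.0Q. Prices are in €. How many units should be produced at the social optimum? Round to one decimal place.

Q* = 15.8

Social marginal benefit = demand + MEB = 102.2 - 2.8Q.
Set SMB = MC: 102.2 - 2.8Q = 26.3 + 2.0Q → Q* = 15.8125.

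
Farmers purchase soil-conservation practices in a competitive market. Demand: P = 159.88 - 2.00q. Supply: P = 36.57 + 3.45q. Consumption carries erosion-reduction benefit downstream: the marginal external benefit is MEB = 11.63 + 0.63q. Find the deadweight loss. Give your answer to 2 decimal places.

Market equilibrium (private): 36.57 + 3.45q = 159.88 - 2.00q → q_m = 22.6257.
Social marginal benefit = demand + MEB = 171.51 - 1.37q.
Set SMB = MC: 171.51 - 1.37q = 36.57 + 3.45q → q* = 27.9959.
Height of the DWL triangle at q_m is SMB(q_m) − MC(q_m) = MEB(q_m) = 25.8842.
DWL = ½ × 5.3702 × 25.8842 = 69.5017.

DWL = 69.50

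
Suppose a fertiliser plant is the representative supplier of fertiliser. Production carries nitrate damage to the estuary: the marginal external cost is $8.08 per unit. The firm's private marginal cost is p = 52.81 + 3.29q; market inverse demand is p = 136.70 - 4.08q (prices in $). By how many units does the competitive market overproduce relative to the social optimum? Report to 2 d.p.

1.10 units

Market equilibrium (private): 52.81 + 3.29q = 136.70 - 4.08q → q_m = 11.3826.
Social marginal cost = private MC + MEC = 60.89 + 3.29q.
Set SMC = demand: 60.89 + 3.29q = 136.70 - 4.08q → q* = 10.2863.
Gap = |11.3826 − 10.2863| = 1.0963.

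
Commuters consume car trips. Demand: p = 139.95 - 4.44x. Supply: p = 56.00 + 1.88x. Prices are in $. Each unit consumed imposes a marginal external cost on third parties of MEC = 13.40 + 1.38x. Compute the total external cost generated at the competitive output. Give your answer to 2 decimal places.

$299.74

Market equilibrium (private): 56.00 + 1.88x = 139.95 - 4.44x → x_m = 13.2832.
Total external cost = ∫₀^{x_m} (13.40 + 1.38x) dx = 13.40×13.2832 + ½×1.38×13.2832² = 299.7408.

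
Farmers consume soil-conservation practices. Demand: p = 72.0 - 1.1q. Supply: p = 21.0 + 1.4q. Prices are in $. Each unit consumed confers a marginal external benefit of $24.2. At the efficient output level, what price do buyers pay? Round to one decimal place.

Social marginal benefit = demand + MEB = 96.2 - 1.1q.
Set SMB = MC: 96.2 - 1.1q = 21.0 + 1.4q → q* = 30.0800.
Consumer price on the demand curve at q*: 72.0 − 1.1×30.0800 = 38.9120.

P = $38.9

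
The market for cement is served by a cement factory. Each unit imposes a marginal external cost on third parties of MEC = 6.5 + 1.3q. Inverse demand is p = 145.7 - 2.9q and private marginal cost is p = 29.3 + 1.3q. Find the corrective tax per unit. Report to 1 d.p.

tax = 32.5 per unit

Social marginal cost = private MC + MEC = 35.8 + 2.6q.
Set SMC = demand: 35.8 + 2.6q = 145.7 - 2.9q → q* = 19.9818.
The Pigouvian tax equals MEC at q*: 6.5 + 1.3×19.9818 = 32.4763.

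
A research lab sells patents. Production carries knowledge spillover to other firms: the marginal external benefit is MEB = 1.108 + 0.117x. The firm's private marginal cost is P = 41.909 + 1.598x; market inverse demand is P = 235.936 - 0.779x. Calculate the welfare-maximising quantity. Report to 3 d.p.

Social marginal cost = private MC − MEB = 40.801 + 1.481x.
Set SMC = demand: 40.801 + 1.481x = 235.936 - 0.779x → x* = 86.3429.

x* = 86.343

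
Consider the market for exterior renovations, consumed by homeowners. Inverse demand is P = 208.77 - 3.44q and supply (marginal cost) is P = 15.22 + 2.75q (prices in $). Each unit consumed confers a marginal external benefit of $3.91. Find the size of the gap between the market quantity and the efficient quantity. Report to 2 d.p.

0.63 units

Market equilibrium (private): 15.22 + 2.75q = 208.77 - 3.44q → q_m = 31.2682.
Social marginal benefit = demand + MEB = 212.68 - 3.44q.
Set SMB = MC: 212.68 - 3.44q = 15.22 + 2.75q → q* = 31.8998.
Gap = |31.2682 − 31.8998| = 0.6316.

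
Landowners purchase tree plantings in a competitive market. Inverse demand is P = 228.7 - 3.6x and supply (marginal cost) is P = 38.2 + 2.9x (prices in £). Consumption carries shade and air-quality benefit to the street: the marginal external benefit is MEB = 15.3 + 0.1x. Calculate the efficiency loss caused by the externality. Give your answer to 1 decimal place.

Market equilibrium (private): 38.2 + 2.9x = 228.7 - 3.6x → x_m = 29.3077.
Social marginal benefit = demand + MEB = 244.0 - 3.5x.
Set SMB = MC: 244.0 - 3.5x = 38.2 + 2.9x → x* = 32.1563.
Height of the DWL triangle at x_m is SMB(x_m) − MC(x_m) = MEB(x_m) = 18.2308.
DWL = ½ × 2.8486 × 18.2308 = 25.9661.

DWL = £26.0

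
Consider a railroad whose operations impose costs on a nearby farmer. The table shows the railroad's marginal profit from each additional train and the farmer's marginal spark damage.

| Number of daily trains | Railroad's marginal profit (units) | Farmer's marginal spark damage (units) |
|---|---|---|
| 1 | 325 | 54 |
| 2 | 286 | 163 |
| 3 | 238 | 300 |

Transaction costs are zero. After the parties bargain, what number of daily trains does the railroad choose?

2

Bargaining reaches the level where marginal profit last exceeds marginal spark damage.
That holds through level 2 (286 ≥ 163) but not at 3 (238 < 300).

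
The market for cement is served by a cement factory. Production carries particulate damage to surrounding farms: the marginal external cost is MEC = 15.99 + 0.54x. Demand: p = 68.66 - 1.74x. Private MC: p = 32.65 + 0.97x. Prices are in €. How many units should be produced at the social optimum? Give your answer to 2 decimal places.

Social marginal cost = private MC + MEC = 48.64 + 1.51x.
Set SMC = demand: 48.64 + 1.51x = 68.66 - 1.74x → x* = 6.1600.

x* = 6.16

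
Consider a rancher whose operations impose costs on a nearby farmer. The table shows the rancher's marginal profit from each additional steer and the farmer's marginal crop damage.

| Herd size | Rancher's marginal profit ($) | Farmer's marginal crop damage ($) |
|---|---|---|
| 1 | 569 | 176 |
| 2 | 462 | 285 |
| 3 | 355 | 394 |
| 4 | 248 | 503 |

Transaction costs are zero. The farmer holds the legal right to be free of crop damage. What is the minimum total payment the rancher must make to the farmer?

$461

Efficient level: marginal profit ≥ marginal crop damage through level 2, so k* = 2.
With the farmer holding the right, the rancher must at least compensate total damage at k*: 176 + 285 = 461.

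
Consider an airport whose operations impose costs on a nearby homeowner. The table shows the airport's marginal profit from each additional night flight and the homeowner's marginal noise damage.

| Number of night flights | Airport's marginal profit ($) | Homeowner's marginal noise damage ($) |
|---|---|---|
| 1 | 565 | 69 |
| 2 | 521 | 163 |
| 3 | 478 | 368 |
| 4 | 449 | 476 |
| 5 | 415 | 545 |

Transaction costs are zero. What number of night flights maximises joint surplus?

3

Bargaining reaches the level where marginal profit last exceeds marginal noise damage.
That holds through level 3 (478 ≥ 368) but not at 4 (449 < 476).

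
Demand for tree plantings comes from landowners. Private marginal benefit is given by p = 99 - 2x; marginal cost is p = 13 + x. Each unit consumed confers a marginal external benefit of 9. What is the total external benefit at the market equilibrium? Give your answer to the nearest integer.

Market equilibrium (private): 13 + x = 99 - 2x → x_m = 28.6667.
Total external benefit = MEB × x_m = 9 × 28.6667 = 258.0003.

258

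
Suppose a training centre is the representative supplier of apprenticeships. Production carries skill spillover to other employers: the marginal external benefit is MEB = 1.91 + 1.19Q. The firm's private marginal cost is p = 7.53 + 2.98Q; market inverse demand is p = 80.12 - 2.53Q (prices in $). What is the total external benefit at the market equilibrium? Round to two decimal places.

Market equilibrium (private): 7.53 + 2.98Q = 80.12 - 2.53Q → Q_m = 13.1742.
Total external benefit = ∫₀^{Q_m} (1.91 + 1.19Q) dQ = 1.91×13.1742 + ½×1.19×13.1742² = 128.4307.

$128.43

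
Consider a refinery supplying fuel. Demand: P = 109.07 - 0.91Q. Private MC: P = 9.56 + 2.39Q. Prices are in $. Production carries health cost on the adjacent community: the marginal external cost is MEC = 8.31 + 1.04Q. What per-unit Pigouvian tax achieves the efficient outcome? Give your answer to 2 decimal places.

tax = $30.16 per unit

Social marginal cost = private MC + MEC = 17.87 + 3.43Q.
Set SMC = demand: 17.87 + 3.43Q = 109.07 - 0.91Q → Q* = 21.0138.
The Pigouvian tax equals MEC at Q*: 8.31 + 1.04×21.0138 = 30.1644.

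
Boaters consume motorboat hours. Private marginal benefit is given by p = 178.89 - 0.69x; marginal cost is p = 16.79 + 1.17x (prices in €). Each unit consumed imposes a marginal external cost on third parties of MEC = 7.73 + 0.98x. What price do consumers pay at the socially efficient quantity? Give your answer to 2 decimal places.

P = €141.38

Social marginal benefit = demand − MEC = 171.16 - 1.67x.
Set SMB = MC: 171.16 - 1.67x = 16.79 + 1.17x → x* = 54.3556.
Consumer price on the demand curve at x*: 178.89 − 0.69×54.3556 = 141.3846.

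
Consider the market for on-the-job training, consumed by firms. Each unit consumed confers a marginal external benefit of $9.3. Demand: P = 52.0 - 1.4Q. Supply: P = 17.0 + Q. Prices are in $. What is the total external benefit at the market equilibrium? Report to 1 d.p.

$135.6

Market equilibrium (private): 17.0 + Q = 52.0 - 1.4Q → Q_m = 14.5833.
Total external benefit = MEB × Q_m = 9.3 × 14.5833 = 135.6247.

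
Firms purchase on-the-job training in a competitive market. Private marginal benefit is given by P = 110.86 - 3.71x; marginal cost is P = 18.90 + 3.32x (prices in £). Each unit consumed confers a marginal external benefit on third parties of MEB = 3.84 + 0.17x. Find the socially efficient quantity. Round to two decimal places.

x* = 13.97

Social marginal benefit = demand + MEB = 114.70 - 3.54x.
Set SMB = MC: 114.70 - 3.54x = 18.90 + 3.32x → x* = 13.9650.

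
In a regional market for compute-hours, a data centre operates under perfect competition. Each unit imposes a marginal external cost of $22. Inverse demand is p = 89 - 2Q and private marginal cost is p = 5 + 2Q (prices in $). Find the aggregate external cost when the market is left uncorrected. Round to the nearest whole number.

Market equilibrium (private): 5 + 2Q = 89 - 2Q → Q_m = 21.0000.
Total external cost = MEC × Q_m = 22 × 21.0000 = 462.0000.

$462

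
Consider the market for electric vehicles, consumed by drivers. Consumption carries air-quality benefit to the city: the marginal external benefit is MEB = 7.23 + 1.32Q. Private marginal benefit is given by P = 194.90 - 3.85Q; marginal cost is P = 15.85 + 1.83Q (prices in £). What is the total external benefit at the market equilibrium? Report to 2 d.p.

Market equilibrium (private): 15.85 + 1.83Q = 194.90 - 3.85Q → Q_m = 31.5229.
Total external benefit = ∫₀^{Q_m} (7.23 + 1.32Q) dQ = 7.23×31.5229 + ½×1.32×31.5229² = 883.7481.

£883.75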